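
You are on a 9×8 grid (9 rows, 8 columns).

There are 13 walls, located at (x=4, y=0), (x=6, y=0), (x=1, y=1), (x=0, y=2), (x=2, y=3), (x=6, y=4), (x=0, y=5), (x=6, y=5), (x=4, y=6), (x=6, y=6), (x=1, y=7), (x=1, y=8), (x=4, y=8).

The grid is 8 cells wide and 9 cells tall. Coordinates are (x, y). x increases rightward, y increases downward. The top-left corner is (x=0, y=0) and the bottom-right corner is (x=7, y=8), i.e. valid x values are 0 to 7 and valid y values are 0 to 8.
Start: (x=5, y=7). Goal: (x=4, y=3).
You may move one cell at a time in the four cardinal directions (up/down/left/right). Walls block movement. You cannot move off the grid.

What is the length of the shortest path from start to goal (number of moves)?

Answer: Shortest path length: 5

Derivation:
BFS from (x=5, y=7) until reaching (x=4, y=3):
  Distance 0: (x=5, y=7)
  Distance 1: (x=5, y=6), (x=4, y=7), (x=6, y=7), (x=5, y=8)
  Distance 2: (x=5, y=5), (x=3, y=7), (x=7, y=7), (x=6, y=8)
  Distance 3: (x=5, y=4), (x=4, y=5), (x=3, y=6), (x=7, y=6), (x=2, y=7), (x=3, y=8), (x=7, y=8)
  Distance 4: (x=5, y=3), (x=4, y=4), (x=3, y=5), (x=7, y=5), (x=2, y=6), (x=2, y=8)
  Distance 5: (x=5, y=2), (x=4, y=3), (x=6, y=3), (x=3, y=4), (x=7, y=4), (x=2, y=5), (x=1, y=6)  <- goal reached here
One shortest path (5 moves): (x=5, y=7) -> (x=5, y=6) -> (x=5, y=5) -> (x=4, y=5) -> (x=4, y=4) -> (x=4, y=3)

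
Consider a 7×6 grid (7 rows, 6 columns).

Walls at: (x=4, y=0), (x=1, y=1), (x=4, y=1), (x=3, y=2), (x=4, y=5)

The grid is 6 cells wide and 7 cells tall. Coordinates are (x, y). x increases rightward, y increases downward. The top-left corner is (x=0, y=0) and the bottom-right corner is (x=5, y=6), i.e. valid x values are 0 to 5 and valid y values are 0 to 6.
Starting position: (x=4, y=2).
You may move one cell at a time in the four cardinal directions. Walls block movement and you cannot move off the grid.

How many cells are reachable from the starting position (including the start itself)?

Answer: Reachable cells: 37

Derivation:
BFS flood-fill from (x=4, y=2):
  Distance 0: (x=4, y=2)
  Distance 1: (x=5, y=2), (x=4, y=3)
  Distance 2: (x=5, y=1), (x=3, y=3), (x=5, y=3), (x=4, y=4)
  Distance 3: (x=5, y=0), (x=2, y=3), (x=3, y=4), (x=5, y=4)
  Distance 4: (x=2, y=2), (x=1, y=3), (x=2, y=4), (x=3, y=5), (x=5, y=5)
  Distance 5: (x=2, y=1), (x=1, y=2), (x=0, y=3), (x=1, y=4), (x=2, y=5), (x=3, y=6), (x=5, y=6)
  Distance 6: (x=2, y=0), (x=3, y=1), (x=0, y=2), (x=0, y=4), (x=1, y=5), (x=2, y=6), (x=4, y=6)
  Distance 7: (x=1, y=0), (x=3, y=0), (x=0, y=1), (x=0, y=5), (x=1, y=6)
  Distance 8: (x=0, y=0), (x=0, y=6)
Total reachable: 37 (grid has 37 open cells total)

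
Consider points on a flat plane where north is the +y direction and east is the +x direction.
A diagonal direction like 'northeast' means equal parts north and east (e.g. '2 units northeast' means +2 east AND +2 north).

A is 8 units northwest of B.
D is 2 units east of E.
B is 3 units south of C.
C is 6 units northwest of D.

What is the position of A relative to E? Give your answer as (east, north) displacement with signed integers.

Place E at the origin (east=0, north=0).
  D is 2 units east of E: delta (east=+2, north=+0); D at (east=2, north=0).
  C is 6 units northwest of D: delta (east=-6, north=+6); C at (east=-4, north=6).
  B is 3 units south of C: delta (east=+0, north=-3); B at (east=-4, north=3).
  A is 8 units northwest of B: delta (east=-8, north=+8); A at (east=-12, north=11).
Therefore A relative to E: (east=-12, north=11).

Answer: A is at (east=-12, north=11) relative to E.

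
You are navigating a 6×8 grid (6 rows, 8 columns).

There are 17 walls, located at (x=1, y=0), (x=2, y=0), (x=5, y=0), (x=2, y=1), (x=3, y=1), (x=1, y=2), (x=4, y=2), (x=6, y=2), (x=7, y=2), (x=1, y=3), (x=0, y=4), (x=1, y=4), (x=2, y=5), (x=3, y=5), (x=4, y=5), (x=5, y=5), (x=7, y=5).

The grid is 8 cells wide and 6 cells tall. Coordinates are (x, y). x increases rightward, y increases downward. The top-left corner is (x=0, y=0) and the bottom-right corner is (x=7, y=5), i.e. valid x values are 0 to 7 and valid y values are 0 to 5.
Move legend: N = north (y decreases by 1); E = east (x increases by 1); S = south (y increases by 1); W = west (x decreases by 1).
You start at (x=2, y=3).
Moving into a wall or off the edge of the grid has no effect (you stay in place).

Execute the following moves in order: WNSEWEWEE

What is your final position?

Answer: Final position: (x=4, y=3)

Derivation:
Start: (x=2, y=3)
  W (west): blocked, stay at (x=2, y=3)
  N (north): (x=2, y=3) -> (x=2, y=2)
  S (south): (x=2, y=2) -> (x=2, y=3)
  E (east): (x=2, y=3) -> (x=3, y=3)
  W (west): (x=3, y=3) -> (x=2, y=3)
  E (east): (x=2, y=3) -> (x=3, y=3)
  W (west): (x=3, y=3) -> (x=2, y=3)
  E (east): (x=2, y=3) -> (x=3, y=3)
  E (east): (x=3, y=3) -> (x=4, y=3)
Final: (x=4, y=3)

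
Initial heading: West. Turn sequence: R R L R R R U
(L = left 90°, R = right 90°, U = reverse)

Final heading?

Answer: Final heading: East

Derivation:
Start: West
  R (right (90° clockwise)) -> North
  R (right (90° clockwise)) -> East
  L (left (90° counter-clockwise)) -> North
  R (right (90° clockwise)) -> East
  R (right (90° clockwise)) -> South
  R (right (90° clockwise)) -> West
  U (U-turn (180°)) -> East
Final: East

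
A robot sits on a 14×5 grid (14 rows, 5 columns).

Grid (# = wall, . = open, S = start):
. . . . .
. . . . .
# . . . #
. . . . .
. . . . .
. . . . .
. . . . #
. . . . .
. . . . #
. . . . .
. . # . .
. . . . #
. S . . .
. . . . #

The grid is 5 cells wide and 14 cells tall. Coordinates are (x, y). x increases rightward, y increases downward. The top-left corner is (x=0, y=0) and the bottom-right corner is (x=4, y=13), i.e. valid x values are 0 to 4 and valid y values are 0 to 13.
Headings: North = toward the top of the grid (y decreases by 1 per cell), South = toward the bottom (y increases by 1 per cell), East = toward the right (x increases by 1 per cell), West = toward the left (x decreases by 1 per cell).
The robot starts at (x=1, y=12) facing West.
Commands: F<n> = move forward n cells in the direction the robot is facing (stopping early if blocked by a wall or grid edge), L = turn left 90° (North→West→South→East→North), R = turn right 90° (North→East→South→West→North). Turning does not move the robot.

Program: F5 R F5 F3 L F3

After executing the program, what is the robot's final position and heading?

Answer: Final position: (x=0, y=4), facing West

Derivation:
Start: (x=1, y=12), facing West
  F5: move forward 1/5 (blocked), now at (x=0, y=12)
  R: turn right, now facing North
  F5: move forward 5, now at (x=0, y=7)
  F3: move forward 3, now at (x=0, y=4)
  L: turn left, now facing West
  F3: move forward 0/3 (blocked), now at (x=0, y=4)
Final: (x=0, y=4), facing West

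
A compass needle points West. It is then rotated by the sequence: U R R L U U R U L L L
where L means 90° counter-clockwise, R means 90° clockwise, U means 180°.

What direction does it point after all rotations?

Start: West
  U (U-turn (180°)) -> East
  R (right (90° clockwise)) -> South
  R (right (90° clockwise)) -> West
  L (left (90° counter-clockwise)) -> South
  U (U-turn (180°)) -> North
  U (U-turn (180°)) -> South
  R (right (90° clockwise)) -> West
  U (U-turn (180°)) -> East
  L (left (90° counter-clockwise)) -> North
  L (left (90° counter-clockwise)) -> West
  L (left (90° counter-clockwise)) -> South
Final: South

Answer: Final heading: South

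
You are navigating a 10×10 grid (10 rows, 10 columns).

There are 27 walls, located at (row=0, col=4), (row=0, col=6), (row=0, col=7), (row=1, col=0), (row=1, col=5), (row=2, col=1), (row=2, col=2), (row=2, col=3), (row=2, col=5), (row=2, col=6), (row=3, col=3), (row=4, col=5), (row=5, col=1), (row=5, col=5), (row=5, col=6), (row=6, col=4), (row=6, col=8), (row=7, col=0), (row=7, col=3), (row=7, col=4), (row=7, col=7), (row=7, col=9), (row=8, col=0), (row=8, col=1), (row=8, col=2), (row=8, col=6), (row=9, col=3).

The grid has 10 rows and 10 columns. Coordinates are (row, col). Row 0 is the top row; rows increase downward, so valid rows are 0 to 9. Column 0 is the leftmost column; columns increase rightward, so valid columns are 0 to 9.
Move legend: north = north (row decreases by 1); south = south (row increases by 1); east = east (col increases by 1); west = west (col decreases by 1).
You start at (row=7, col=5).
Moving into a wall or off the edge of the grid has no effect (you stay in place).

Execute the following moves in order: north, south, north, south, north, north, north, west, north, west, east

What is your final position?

Answer: Final position: (row=6, col=6)

Derivation:
Start: (row=7, col=5)
  north (north): (row=7, col=5) -> (row=6, col=5)
  south (south): (row=6, col=5) -> (row=7, col=5)
  north (north): (row=7, col=5) -> (row=6, col=5)
  south (south): (row=6, col=5) -> (row=7, col=5)
  north (north): (row=7, col=5) -> (row=6, col=5)
  north (north): blocked, stay at (row=6, col=5)
  north (north): blocked, stay at (row=6, col=5)
  west (west): blocked, stay at (row=6, col=5)
  north (north): blocked, stay at (row=6, col=5)
  west (west): blocked, stay at (row=6, col=5)
  east (east): (row=6, col=5) -> (row=6, col=6)
Final: (row=6, col=6)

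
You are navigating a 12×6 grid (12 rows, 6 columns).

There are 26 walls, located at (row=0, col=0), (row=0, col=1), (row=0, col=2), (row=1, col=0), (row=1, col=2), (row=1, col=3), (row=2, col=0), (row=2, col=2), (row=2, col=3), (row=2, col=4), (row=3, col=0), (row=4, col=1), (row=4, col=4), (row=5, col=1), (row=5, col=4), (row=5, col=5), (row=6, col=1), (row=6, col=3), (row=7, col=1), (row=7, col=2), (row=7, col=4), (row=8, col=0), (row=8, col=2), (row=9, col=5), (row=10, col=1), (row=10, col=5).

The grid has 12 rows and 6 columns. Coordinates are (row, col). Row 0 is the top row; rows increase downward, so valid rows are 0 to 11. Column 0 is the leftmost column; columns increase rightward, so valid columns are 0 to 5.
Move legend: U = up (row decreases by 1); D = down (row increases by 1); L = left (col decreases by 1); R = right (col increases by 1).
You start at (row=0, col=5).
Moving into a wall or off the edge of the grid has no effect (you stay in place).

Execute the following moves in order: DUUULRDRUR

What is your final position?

Start: (row=0, col=5)
  D (down): (row=0, col=5) -> (row=1, col=5)
  U (up): (row=1, col=5) -> (row=0, col=5)
  U (up): blocked, stay at (row=0, col=5)
  U (up): blocked, stay at (row=0, col=5)
  L (left): (row=0, col=5) -> (row=0, col=4)
  R (right): (row=0, col=4) -> (row=0, col=5)
  D (down): (row=0, col=5) -> (row=1, col=5)
  R (right): blocked, stay at (row=1, col=5)
  U (up): (row=1, col=5) -> (row=0, col=5)
  R (right): blocked, stay at (row=0, col=5)
Final: (row=0, col=5)

Answer: Final position: (row=0, col=5)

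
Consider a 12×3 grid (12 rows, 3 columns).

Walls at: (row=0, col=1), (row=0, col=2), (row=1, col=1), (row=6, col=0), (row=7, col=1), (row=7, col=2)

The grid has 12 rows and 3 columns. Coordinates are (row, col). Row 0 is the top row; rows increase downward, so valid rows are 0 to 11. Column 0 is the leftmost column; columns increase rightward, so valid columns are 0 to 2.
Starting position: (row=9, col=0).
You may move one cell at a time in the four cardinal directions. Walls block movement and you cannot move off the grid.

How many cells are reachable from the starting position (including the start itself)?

Answer: Reachable cells: 13

Derivation:
BFS flood-fill from (row=9, col=0):
  Distance 0: (row=9, col=0)
  Distance 1: (row=8, col=0), (row=9, col=1), (row=10, col=0)
  Distance 2: (row=7, col=0), (row=8, col=1), (row=9, col=2), (row=10, col=1), (row=11, col=0)
  Distance 3: (row=8, col=2), (row=10, col=2), (row=11, col=1)
  Distance 4: (row=11, col=2)
Total reachable: 13 (grid has 30 open cells total)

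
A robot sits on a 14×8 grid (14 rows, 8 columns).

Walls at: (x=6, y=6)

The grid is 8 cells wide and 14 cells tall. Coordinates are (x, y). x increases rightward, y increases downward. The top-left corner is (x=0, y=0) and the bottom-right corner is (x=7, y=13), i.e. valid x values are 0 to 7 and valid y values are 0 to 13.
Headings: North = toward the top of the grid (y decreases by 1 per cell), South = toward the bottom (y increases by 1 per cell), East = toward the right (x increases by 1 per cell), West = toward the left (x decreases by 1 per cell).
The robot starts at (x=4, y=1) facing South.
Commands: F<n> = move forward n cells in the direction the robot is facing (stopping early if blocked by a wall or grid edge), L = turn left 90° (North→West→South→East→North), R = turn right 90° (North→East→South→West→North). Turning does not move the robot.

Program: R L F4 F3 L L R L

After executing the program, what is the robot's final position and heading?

Answer: Final position: (x=4, y=8), facing North

Derivation:
Start: (x=4, y=1), facing South
  R: turn right, now facing West
  L: turn left, now facing South
  F4: move forward 4, now at (x=4, y=5)
  F3: move forward 3, now at (x=4, y=8)
  L: turn left, now facing East
  L: turn left, now facing North
  R: turn right, now facing East
  L: turn left, now facing North
Final: (x=4, y=8), facing North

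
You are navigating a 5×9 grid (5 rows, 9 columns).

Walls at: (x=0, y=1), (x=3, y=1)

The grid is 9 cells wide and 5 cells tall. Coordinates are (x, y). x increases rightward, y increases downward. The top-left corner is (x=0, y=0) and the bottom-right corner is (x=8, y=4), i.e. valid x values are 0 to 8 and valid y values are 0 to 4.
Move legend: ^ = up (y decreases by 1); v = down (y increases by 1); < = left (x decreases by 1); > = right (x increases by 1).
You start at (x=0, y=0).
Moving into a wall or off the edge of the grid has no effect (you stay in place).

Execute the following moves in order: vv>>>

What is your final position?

Start: (x=0, y=0)
  v (down): blocked, stay at (x=0, y=0)
  v (down): blocked, stay at (x=0, y=0)
  > (right): (x=0, y=0) -> (x=1, y=0)
  > (right): (x=1, y=0) -> (x=2, y=0)
  > (right): (x=2, y=0) -> (x=3, y=0)
Final: (x=3, y=0)

Answer: Final position: (x=3, y=0)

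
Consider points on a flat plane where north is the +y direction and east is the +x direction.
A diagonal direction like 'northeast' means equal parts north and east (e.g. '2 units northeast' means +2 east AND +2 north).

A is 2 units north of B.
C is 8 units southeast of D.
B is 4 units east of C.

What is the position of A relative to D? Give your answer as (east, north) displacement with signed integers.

Place D at the origin (east=0, north=0).
  C is 8 units southeast of D: delta (east=+8, north=-8); C at (east=8, north=-8).
  B is 4 units east of C: delta (east=+4, north=+0); B at (east=12, north=-8).
  A is 2 units north of B: delta (east=+0, north=+2); A at (east=12, north=-6).
Therefore A relative to D: (east=12, north=-6).

Answer: A is at (east=12, north=-6) relative to D.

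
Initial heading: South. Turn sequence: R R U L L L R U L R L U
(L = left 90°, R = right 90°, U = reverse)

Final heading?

Answer: Final heading: West

Derivation:
Start: South
  R (right (90° clockwise)) -> West
  R (right (90° clockwise)) -> North
  U (U-turn (180°)) -> South
  L (left (90° counter-clockwise)) -> East
  L (left (90° counter-clockwise)) -> North
  L (left (90° counter-clockwise)) -> West
  R (right (90° clockwise)) -> North
  U (U-turn (180°)) -> South
  L (left (90° counter-clockwise)) -> East
  R (right (90° clockwise)) -> South
  L (left (90° counter-clockwise)) -> East
  U (U-turn (180°)) -> West
Final: West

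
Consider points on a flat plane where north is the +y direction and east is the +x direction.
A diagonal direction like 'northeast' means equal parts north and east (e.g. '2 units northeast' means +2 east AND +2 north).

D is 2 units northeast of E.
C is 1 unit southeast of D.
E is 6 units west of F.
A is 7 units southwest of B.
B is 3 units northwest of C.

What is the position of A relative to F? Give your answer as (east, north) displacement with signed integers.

Answer: A is at (east=-13, north=-3) relative to F.

Derivation:
Place F at the origin (east=0, north=0).
  E is 6 units west of F: delta (east=-6, north=+0); E at (east=-6, north=0).
  D is 2 units northeast of E: delta (east=+2, north=+2); D at (east=-4, north=2).
  C is 1 unit southeast of D: delta (east=+1, north=-1); C at (east=-3, north=1).
  B is 3 units northwest of C: delta (east=-3, north=+3); B at (east=-6, north=4).
  A is 7 units southwest of B: delta (east=-7, north=-7); A at (east=-13, north=-3).
Therefore A relative to F: (east=-13, north=-3).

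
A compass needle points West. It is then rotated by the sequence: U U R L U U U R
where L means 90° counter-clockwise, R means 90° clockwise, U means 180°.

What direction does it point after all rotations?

Start: West
  U (U-turn (180°)) -> East
  U (U-turn (180°)) -> West
  R (right (90° clockwise)) -> North
  L (left (90° counter-clockwise)) -> West
  U (U-turn (180°)) -> East
  U (U-turn (180°)) -> West
  U (U-turn (180°)) -> East
  R (right (90° clockwise)) -> South
Final: South

Answer: Final heading: South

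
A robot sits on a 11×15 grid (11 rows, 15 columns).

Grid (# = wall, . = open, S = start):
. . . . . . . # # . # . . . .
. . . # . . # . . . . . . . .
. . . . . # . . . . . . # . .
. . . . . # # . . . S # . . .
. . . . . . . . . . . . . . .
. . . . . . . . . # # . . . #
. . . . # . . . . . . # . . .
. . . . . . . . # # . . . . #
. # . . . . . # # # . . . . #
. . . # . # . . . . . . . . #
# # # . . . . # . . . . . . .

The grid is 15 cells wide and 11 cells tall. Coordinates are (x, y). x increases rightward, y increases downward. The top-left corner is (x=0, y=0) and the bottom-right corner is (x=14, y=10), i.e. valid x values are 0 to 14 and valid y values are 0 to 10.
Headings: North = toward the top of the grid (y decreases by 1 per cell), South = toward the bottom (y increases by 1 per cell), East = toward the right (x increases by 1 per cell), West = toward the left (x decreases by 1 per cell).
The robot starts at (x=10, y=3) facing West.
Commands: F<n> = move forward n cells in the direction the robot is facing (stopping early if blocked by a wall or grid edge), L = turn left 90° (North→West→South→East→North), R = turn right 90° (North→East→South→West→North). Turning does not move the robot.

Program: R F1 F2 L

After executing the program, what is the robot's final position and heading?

Start: (x=10, y=3), facing West
  R: turn right, now facing North
  F1: move forward 1, now at (x=10, y=2)
  F2: move forward 1/2 (blocked), now at (x=10, y=1)
  L: turn left, now facing West
Final: (x=10, y=1), facing West

Answer: Final position: (x=10, y=1), facing West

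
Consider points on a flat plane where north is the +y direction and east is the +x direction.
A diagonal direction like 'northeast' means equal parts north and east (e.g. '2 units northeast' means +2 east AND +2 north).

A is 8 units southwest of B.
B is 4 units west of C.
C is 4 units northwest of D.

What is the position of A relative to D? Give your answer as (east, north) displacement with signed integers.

Place D at the origin (east=0, north=0).
  C is 4 units northwest of D: delta (east=-4, north=+4); C at (east=-4, north=4).
  B is 4 units west of C: delta (east=-4, north=+0); B at (east=-8, north=4).
  A is 8 units southwest of B: delta (east=-8, north=-8); A at (east=-16, north=-4).
Therefore A relative to D: (east=-16, north=-4).

Answer: A is at (east=-16, north=-4) relative to D.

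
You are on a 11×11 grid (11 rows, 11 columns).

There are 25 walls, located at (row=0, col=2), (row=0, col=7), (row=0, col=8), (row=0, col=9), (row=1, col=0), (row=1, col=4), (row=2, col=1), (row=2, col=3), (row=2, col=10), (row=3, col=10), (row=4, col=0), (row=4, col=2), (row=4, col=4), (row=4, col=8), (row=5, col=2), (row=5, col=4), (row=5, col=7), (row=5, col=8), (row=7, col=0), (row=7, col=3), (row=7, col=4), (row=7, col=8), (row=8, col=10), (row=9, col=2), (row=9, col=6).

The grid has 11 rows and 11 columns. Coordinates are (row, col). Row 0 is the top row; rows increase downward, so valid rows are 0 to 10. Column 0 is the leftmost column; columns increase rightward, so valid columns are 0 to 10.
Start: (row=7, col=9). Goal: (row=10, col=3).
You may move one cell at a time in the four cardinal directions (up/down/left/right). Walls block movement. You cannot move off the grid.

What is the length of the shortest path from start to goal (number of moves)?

BFS from (row=7, col=9) until reaching (row=10, col=3):
  Distance 0: (row=7, col=9)
  Distance 1: (row=6, col=9), (row=7, col=10), (row=8, col=9)
  Distance 2: (row=5, col=9), (row=6, col=8), (row=6, col=10), (row=8, col=8), (row=9, col=9)
  Distance 3: (row=4, col=9), (row=5, col=10), (row=6, col=7), (row=8, col=7), (row=9, col=8), (row=9, col=10), (row=10, col=9)
  Distance 4: (row=3, col=9), (row=4, col=10), (row=6, col=6), (row=7, col=7), (row=8, col=6), (row=9, col=7), (row=10, col=8), (row=10, col=10)
  Distance 5: (row=2, col=9), (row=3, col=8), (row=5, col=6), (row=6, col=5), (row=7, col=6), (row=8, col=5), (row=10, col=7)
  Distance 6: (row=1, col=9), (row=2, col=8), (row=3, col=7), (row=4, col=6), (row=5, col=5), (row=6, col=4), (row=7, col=5), (row=8, col=4), (row=9, col=5), (row=10, col=6)
  Distance 7: (row=1, col=8), (row=1, col=10), (row=2, col=7), (row=3, col=6), (row=4, col=5), (row=4, col=7), (row=6, col=3), (row=8, col=3), (row=9, col=4), (row=10, col=5)
  Distance 8: (row=0, col=10), (row=1, col=7), (row=2, col=6), (row=3, col=5), (row=5, col=3), (row=6, col=2), (row=8, col=2), (row=9, col=3), (row=10, col=4)
  Distance 9: (row=1, col=6), (row=2, col=5), (row=3, col=4), (row=4, col=3), (row=6, col=1), (row=7, col=2), (row=8, col=1), (row=10, col=3)  <- goal reached here
One shortest path (9 moves): (row=7, col=9) -> (row=8, col=9) -> (row=8, col=8) -> (row=8, col=7) -> (row=8, col=6) -> (row=8, col=5) -> (row=8, col=4) -> (row=8, col=3) -> (row=9, col=3) -> (row=10, col=3)

Answer: Shortest path length: 9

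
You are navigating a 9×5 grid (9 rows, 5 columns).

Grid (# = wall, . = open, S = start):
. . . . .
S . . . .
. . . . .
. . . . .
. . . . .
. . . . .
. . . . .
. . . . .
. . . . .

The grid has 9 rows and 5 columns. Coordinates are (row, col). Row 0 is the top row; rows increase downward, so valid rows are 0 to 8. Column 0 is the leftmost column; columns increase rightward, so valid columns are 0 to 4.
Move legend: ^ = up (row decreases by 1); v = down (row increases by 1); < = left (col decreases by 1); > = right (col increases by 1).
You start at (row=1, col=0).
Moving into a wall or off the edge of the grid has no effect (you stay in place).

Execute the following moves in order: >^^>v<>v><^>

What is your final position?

Start: (row=1, col=0)
  > (right): (row=1, col=0) -> (row=1, col=1)
  ^ (up): (row=1, col=1) -> (row=0, col=1)
  ^ (up): blocked, stay at (row=0, col=1)
  > (right): (row=0, col=1) -> (row=0, col=2)
  v (down): (row=0, col=2) -> (row=1, col=2)
  < (left): (row=1, col=2) -> (row=1, col=1)
  > (right): (row=1, col=1) -> (row=1, col=2)
  v (down): (row=1, col=2) -> (row=2, col=2)
  > (right): (row=2, col=2) -> (row=2, col=3)
  < (left): (row=2, col=3) -> (row=2, col=2)
  ^ (up): (row=2, col=2) -> (row=1, col=2)
  > (right): (row=1, col=2) -> (row=1, col=3)
Final: (row=1, col=3)

Answer: Final position: (row=1, col=3)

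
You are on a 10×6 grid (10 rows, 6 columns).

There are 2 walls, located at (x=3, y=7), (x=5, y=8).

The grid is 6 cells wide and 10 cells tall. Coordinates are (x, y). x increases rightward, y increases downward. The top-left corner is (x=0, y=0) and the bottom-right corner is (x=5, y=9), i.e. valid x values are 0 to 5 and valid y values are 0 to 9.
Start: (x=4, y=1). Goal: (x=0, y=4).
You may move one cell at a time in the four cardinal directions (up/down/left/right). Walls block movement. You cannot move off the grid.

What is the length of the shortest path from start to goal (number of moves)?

BFS from (x=4, y=1) until reaching (x=0, y=4):
  Distance 0: (x=4, y=1)
  Distance 1: (x=4, y=0), (x=3, y=1), (x=5, y=1), (x=4, y=2)
  Distance 2: (x=3, y=0), (x=5, y=0), (x=2, y=1), (x=3, y=2), (x=5, y=2), (x=4, y=3)
  Distance 3: (x=2, y=0), (x=1, y=1), (x=2, y=2), (x=3, y=3), (x=5, y=3), (x=4, y=4)
  Distance 4: (x=1, y=0), (x=0, y=1), (x=1, y=2), (x=2, y=3), (x=3, y=4), (x=5, y=4), (x=4, y=5)
  Distance 5: (x=0, y=0), (x=0, y=2), (x=1, y=3), (x=2, y=4), (x=3, y=5), (x=5, y=5), (x=4, y=6)
  Distance 6: (x=0, y=3), (x=1, y=4), (x=2, y=5), (x=3, y=6), (x=5, y=6), (x=4, y=7)
  Distance 7: (x=0, y=4), (x=1, y=5), (x=2, y=6), (x=5, y=7), (x=4, y=8)  <- goal reached here
One shortest path (7 moves): (x=4, y=1) -> (x=3, y=1) -> (x=2, y=1) -> (x=1, y=1) -> (x=0, y=1) -> (x=0, y=2) -> (x=0, y=3) -> (x=0, y=4)

Answer: Shortest path length: 7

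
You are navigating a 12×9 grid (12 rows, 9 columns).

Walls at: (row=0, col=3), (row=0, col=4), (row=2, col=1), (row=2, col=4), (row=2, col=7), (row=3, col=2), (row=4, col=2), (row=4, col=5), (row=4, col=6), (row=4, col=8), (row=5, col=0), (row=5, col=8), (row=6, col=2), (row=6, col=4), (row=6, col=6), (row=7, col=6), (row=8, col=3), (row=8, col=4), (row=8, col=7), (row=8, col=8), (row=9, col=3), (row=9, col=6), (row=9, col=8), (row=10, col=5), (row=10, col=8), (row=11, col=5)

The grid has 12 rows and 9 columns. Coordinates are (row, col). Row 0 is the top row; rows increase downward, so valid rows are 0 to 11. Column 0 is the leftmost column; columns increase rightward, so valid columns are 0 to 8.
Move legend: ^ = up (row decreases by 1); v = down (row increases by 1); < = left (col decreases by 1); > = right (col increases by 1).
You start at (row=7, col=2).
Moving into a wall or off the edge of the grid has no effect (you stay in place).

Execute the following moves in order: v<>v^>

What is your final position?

Start: (row=7, col=2)
  v (down): (row=7, col=2) -> (row=8, col=2)
  < (left): (row=8, col=2) -> (row=8, col=1)
  > (right): (row=8, col=1) -> (row=8, col=2)
  v (down): (row=8, col=2) -> (row=9, col=2)
  ^ (up): (row=9, col=2) -> (row=8, col=2)
  > (right): blocked, stay at (row=8, col=2)
Final: (row=8, col=2)

Answer: Final position: (row=8, col=2)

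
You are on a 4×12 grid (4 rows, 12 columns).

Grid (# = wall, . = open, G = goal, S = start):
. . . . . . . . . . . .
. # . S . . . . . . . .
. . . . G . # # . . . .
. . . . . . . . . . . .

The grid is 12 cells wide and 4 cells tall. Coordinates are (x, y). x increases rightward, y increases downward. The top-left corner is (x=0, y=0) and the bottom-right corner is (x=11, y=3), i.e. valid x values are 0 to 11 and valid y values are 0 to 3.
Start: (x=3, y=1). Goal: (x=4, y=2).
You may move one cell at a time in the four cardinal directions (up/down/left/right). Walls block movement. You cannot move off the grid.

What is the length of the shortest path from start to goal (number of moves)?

BFS from (x=3, y=1) until reaching (x=4, y=2):
  Distance 0: (x=3, y=1)
  Distance 1: (x=3, y=0), (x=2, y=1), (x=4, y=1), (x=3, y=2)
  Distance 2: (x=2, y=0), (x=4, y=0), (x=5, y=1), (x=2, y=2), (x=4, y=2), (x=3, y=3)  <- goal reached here
One shortest path (2 moves): (x=3, y=1) -> (x=4, y=1) -> (x=4, y=2)

Answer: Shortest path length: 2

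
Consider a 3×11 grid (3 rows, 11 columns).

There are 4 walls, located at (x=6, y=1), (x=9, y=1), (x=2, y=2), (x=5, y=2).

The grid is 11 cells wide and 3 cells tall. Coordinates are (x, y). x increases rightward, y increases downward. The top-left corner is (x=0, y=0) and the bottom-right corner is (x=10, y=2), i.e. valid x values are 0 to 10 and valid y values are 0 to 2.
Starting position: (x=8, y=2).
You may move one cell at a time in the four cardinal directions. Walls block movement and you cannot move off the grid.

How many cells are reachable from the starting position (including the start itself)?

BFS flood-fill from (x=8, y=2):
  Distance 0: (x=8, y=2)
  Distance 1: (x=8, y=1), (x=7, y=2), (x=9, y=2)
  Distance 2: (x=8, y=0), (x=7, y=1), (x=6, y=2), (x=10, y=2)
  Distance 3: (x=7, y=0), (x=9, y=0), (x=10, y=1)
  Distance 4: (x=6, y=0), (x=10, y=0)
  Distance 5: (x=5, y=0)
  Distance 6: (x=4, y=0), (x=5, y=1)
  Distance 7: (x=3, y=0), (x=4, y=1)
  Distance 8: (x=2, y=0), (x=3, y=1), (x=4, y=2)
  Distance 9: (x=1, y=0), (x=2, y=1), (x=3, y=2)
  Distance 10: (x=0, y=0), (x=1, y=1)
  Distance 11: (x=0, y=1), (x=1, y=2)
  Distance 12: (x=0, y=2)
Total reachable: 29 (grid has 29 open cells total)

Answer: Reachable cells: 29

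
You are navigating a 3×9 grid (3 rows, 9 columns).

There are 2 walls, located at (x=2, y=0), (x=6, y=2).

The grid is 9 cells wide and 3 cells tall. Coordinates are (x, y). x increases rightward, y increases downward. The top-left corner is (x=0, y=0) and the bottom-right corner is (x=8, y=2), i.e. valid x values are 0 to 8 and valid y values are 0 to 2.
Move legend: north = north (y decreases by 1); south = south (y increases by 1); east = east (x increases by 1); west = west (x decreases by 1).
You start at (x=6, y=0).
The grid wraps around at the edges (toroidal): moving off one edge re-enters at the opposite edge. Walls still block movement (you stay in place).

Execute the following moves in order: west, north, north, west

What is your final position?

Start: (x=6, y=0)
  west (west): (x=6, y=0) -> (x=5, y=0)
  north (north): (x=5, y=0) -> (x=5, y=2)
  north (north): (x=5, y=2) -> (x=5, y=1)
  west (west): (x=5, y=1) -> (x=4, y=1)
Final: (x=4, y=1)

Answer: Final position: (x=4, y=1)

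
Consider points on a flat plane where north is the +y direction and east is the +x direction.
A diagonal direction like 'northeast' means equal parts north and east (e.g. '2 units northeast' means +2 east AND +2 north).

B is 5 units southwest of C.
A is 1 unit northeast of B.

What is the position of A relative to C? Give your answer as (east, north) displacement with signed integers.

Answer: A is at (east=-4, north=-4) relative to C.

Derivation:
Place C at the origin (east=0, north=0).
  B is 5 units southwest of C: delta (east=-5, north=-5); B at (east=-5, north=-5).
  A is 1 unit northeast of B: delta (east=+1, north=+1); A at (east=-4, north=-4).
Therefore A relative to C: (east=-4, north=-4).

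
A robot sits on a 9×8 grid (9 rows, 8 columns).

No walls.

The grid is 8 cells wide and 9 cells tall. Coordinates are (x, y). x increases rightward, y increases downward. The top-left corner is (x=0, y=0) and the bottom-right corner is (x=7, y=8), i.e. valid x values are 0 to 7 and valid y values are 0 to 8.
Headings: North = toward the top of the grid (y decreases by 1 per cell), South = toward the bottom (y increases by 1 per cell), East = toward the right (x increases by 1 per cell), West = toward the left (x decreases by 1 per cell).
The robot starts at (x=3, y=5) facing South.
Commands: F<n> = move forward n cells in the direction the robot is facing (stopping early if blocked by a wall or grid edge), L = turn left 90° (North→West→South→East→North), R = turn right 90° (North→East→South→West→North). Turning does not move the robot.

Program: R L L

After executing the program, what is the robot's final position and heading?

Answer: Final position: (x=3, y=5), facing East

Derivation:
Start: (x=3, y=5), facing South
  R: turn right, now facing West
  L: turn left, now facing South
  L: turn left, now facing East
Final: (x=3, y=5), facing East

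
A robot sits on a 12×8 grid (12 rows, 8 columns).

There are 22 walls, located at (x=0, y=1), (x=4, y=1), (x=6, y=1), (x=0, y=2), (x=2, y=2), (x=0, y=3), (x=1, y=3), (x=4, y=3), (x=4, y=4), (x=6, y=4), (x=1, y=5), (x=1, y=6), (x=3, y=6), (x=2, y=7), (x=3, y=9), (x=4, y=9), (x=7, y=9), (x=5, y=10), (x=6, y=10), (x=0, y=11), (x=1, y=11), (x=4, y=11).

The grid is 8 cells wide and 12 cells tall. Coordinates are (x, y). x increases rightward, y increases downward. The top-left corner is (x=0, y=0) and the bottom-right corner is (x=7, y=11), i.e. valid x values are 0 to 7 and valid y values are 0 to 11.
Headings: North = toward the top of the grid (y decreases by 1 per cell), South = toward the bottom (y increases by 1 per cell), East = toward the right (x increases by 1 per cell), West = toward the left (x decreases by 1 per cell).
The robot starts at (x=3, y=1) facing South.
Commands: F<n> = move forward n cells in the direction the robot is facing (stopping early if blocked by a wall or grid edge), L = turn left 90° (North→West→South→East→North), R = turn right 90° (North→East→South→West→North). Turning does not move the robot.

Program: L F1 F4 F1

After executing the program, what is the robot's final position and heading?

Start: (x=3, y=1), facing South
  L: turn left, now facing East
  F1: move forward 0/1 (blocked), now at (x=3, y=1)
  F4: move forward 0/4 (blocked), now at (x=3, y=1)
  F1: move forward 0/1 (blocked), now at (x=3, y=1)
Final: (x=3, y=1), facing East

Answer: Final position: (x=3, y=1), facing East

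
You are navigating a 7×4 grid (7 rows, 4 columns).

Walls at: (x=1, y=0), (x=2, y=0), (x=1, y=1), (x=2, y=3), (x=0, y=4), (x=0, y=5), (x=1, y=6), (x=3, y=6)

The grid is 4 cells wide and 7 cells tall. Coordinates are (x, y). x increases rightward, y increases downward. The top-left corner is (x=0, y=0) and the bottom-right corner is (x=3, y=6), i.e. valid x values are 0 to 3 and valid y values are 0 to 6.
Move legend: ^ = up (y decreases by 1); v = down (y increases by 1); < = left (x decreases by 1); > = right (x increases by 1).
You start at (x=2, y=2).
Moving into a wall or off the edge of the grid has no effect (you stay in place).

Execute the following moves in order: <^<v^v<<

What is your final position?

Answer: Final position: (x=0, y=3)

Derivation:
Start: (x=2, y=2)
  < (left): (x=2, y=2) -> (x=1, y=2)
  ^ (up): blocked, stay at (x=1, y=2)
  < (left): (x=1, y=2) -> (x=0, y=2)
  v (down): (x=0, y=2) -> (x=0, y=3)
  ^ (up): (x=0, y=3) -> (x=0, y=2)
  v (down): (x=0, y=2) -> (x=0, y=3)
  < (left): blocked, stay at (x=0, y=3)
  < (left): blocked, stay at (x=0, y=3)
Final: (x=0, y=3)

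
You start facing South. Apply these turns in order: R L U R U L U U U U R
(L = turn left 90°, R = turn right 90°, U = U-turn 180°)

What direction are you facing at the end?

Answer: Final heading: West

Derivation:
Start: South
  R (right (90° clockwise)) -> West
  L (left (90° counter-clockwise)) -> South
  U (U-turn (180°)) -> North
  R (right (90° clockwise)) -> East
  U (U-turn (180°)) -> West
  L (left (90° counter-clockwise)) -> South
  U (U-turn (180°)) -> North
  U (U-turn (180°)) -> South
  U (U-turn (180°)) -> North
  U (U-turn (180°)) -> South
  R (right (90° clockwise)) -> West
Final: West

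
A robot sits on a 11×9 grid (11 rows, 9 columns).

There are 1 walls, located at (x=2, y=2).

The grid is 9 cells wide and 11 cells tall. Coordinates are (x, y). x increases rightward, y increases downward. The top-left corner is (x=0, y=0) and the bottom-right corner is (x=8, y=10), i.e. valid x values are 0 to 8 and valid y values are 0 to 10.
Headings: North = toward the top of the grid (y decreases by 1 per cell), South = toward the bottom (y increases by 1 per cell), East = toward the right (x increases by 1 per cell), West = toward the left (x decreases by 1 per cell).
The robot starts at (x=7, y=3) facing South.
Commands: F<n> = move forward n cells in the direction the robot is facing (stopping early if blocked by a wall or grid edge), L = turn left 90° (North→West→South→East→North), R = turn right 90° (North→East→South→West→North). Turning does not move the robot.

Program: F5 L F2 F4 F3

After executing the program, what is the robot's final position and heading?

Answer: Final position: (x=8, y=8), facing East

Derivation:
Start: (x=7, y=3), facing South
  F5: move forward 5, now at (x=7, y=8)
  L: turn left, now facing East
  F2: move forward 1/2 (blocked), now at (x=8, y=8)
  F4: move forward 0/4 (blocked), now at (x=8, y=8)
  F3: move forward 0/3 (blocked), now at (x=8, y=8)
Final: (x=8, y=8), facing East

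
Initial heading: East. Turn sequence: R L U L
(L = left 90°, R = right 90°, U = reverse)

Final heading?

Answer: Final heading: South

Derivation:
Start: East
  R (right (90° clockwise)) -> South
  L (left (90° counter-clockwise)) -> East
  U (U-turn (180°)) -> West
  L (left (90° counter-clockwise)) -> South
Final: South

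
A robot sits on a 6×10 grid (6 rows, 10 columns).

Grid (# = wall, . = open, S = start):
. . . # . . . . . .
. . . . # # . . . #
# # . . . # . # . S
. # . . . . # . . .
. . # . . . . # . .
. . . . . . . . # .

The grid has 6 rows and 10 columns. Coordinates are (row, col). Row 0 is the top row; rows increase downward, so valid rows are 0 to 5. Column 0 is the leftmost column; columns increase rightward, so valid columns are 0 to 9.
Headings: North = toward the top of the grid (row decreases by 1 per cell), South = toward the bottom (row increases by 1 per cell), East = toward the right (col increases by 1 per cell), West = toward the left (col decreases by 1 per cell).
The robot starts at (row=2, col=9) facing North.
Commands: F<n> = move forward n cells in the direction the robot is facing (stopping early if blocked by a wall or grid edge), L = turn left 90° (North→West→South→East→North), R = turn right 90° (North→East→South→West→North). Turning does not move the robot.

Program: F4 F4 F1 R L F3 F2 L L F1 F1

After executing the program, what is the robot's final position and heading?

Answer: Final position: (row=4, col=9), facing South

Derivation:
Start: (row=2, col=9), facing North
  F4: move forward 0/4 (blocked), now at (row=2, col=9)
  F4: move forward 0/4 (blocked), now at (row=2, col=9)
  F1: move forward 0/1 (blocked), now at (row=2, col=9)
  R: turn right, now facing East
  L: turn left, now facing North
  F3: move forward 0/3 (blocked), now at (row=2, col=9)
  F2: move forward 0/2 (blocked), now at (row=2, col=9)
  L: turn left, now facing West
  L: turn left, now facing South
  F1: move forward 1, now at (row=3, col=9)
  F1: move forward 1, now at (row=4, col=9)
Final: (row=4, col=9), facing South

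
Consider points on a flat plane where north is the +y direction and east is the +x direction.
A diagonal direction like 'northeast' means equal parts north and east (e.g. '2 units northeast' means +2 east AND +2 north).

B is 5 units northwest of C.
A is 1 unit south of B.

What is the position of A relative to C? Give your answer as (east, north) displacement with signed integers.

Answer: A is at (east=-5, north=4) relative to C.

Derivation:
Place C at the origin (east=0, north=0).
  B is 5 units northwest of C: delta (east=-5, north=+5); B at (east=-5, north=5).
  A is 1 unit south of B: delta (east=+0, north=-1); A at (east=-5, north=4).
Therefore A relative to C: (east=-5, north=4).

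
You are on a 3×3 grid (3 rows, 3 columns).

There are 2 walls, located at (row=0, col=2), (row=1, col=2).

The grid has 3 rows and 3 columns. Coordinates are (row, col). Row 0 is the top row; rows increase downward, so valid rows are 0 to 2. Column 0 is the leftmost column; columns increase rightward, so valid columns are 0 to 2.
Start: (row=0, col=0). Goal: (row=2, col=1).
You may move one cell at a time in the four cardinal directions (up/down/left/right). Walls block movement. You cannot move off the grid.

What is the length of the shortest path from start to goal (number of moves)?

Answer: Shortest path length: 3

Derivation:
BFS from (row=0, col=0) until reaching (row=2, col=1):
  Distance 0: (row=0, col=0)
  Distance 1: (row=0, col=1), (row=1, col=0)
  Distance 2: (row=1, col=1), (row=2, col=0)
  Distance 3: (row=2, col=1)  <- goal reached here
One shortest path (3 moves): (row=0, col=0) -> (row=0, col=1) -> (row=1, col=1) -> (row=2, col=1)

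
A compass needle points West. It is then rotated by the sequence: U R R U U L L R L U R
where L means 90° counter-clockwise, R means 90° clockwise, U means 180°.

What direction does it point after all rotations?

Answer: Final heading: North

Derivation:
Start: West
  U (U-turn (180°)) -> East
  R (right (90° clockwise)) -> South
  R (right (90° clockwise)) -> West
  U (U-turn (180°)) -> East
  U (U-turn (180°)) -> West
  L (left (90° counter-clockwise)) -> South
  L (left (90° counter-clockwise)) -> East
  R (right (90° clockwise)) -> South
  L (left (90° counter-clockwise)) -> East
  U (U-turn (180°)) -> West
  R (right (90° clockwise)) -> North
Final: North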